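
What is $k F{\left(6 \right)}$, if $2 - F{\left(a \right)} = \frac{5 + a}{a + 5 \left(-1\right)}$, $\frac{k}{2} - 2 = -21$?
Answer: $342$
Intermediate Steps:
$k = -38$ ($k = 4 + 2 \left(-21\right) = 4 - 42 = -38$)
$F{\left(a \right)} = 2 - \frac{5 + a}{-5 + a}$ ($F{\left(a \right)} = 2 - \frac{5 + a}{a + 5 \left(-1\right)} = 2 - \frac{5 + a}{a - 5} = 2 - \frac{5 + a}{-5 + a}$)
$k F{\left(6 \right)} = - 38 \frac{-15 + 6}{-5 + 6} = - 38 \cdot 1^{-1} \left(-9\right) = - 38 \cdot 1 \left(-9\right) = \left(-38\right) \left(-9\right) = 342$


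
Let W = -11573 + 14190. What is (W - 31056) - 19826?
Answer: -48265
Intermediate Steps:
W = 2617
(W - 31056) - 19826 = (2617 - 31056) - 19826 = -28439 - 19826 = -48265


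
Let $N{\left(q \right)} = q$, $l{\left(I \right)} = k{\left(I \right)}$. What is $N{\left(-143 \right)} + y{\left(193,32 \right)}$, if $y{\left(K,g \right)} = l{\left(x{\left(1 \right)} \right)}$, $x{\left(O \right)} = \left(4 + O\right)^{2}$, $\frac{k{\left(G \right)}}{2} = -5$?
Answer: $-153$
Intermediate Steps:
$k{\left(G \right)} = -10$ ($k{\left(G \right)} = 2 \left(-5\right) = -10$)
$l{\left(I \right)} = -10$
$y{\left(K,g \right)} = -10$
$N{\left(-143 \right)} + y{\left(193,32 \right)} = -143 - 10 = -153$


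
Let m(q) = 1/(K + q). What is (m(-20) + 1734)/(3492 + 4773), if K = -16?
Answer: 62423/297540 ≈ 0.20980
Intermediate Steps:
m(q) = 1/(-16 + q)
(m(-20) + 1734)/(3492 + 4773) = (1/(-16 - 20) + 1734)/(3492 + 4773) = (1/(-36) + 1734)/8265 = (-1/36 + 1734)*(1/8265) = (62423/36)*(1/8265) = 62423/297540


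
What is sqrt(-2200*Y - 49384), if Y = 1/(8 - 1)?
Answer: 4*I*sqrt(152201)/7 ≈ 222.93*I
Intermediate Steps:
Y = 1/7 ≈ 0.14286
sqrt(-2200*Y - 49384) = sqrt(-2200*1/7 - 49384) = sqrt(-2200/7 - 49384) = sqrt(-347888/7) = 4*I*sqrt(152201)/7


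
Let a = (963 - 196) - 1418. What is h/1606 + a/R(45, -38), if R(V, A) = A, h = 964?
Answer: 541069/30514 ≈ 17.732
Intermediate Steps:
a = -651 (a = 767 - 1418 = -651)
h/1606 + a/R(45, -38) = 964/1606 - 651/(-38) = 964*(1/1606) - 651*(-1/38) = 482/803 + 651/38 = 541069/30514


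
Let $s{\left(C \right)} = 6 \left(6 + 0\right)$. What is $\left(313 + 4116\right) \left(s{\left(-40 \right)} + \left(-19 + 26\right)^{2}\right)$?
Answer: $376465$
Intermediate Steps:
$s{\left(C \right)} = 36$ ($s{\left(C \right)} = 6 \cdot 6 = 36$)
$\left(313 + 4116\right) \left(s{\left(-40 \right)} + \left(-19 + 26\right)^{2}\right) = \left(313 + 4116\right) \left(36 + \left(-19 + 26\right)^{2}\right) = 4429 \left(36 + 7^{2}\right) = 4429 \left(36 + 49\right) = 4429 \cdot 85 = 376465$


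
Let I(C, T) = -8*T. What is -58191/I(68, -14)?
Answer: -8313/16 ≈ -519.56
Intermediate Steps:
-58191/I(68, -14) = -58191/((-8*(-14))) = -58191/112 = -58191*1/112 = -8313/16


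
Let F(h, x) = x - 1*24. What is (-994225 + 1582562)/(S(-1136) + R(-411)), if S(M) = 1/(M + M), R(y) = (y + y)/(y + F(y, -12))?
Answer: 199168547936/622379 ≈ 3.2001e+5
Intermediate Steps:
F(h, x) = -24 + x (F(h, x) = x - 24 = -24 + x)
R(y) = 2*y/(-36 + y) (R(y) = (y + y)/(y + (-24 - 12)) = (2*y)/(y - 36) = (2*y)/(-36 + y) = 2*y/(-36 + y))
S(M) = 1/(2*M)
(-994225 + 1582562)/(S(-1136) + R(-411)) = (-994225 + 1582562)/((½)/(-1136) + 2*(-411)/(-36 - 411)) = 588337/((½)*(-1/1136) + 2*(-411)/(-447)) = 588337/(-1/2272 + 2*(-411)*(-1/447)) = 588337/(-1/2272 + 274/149) = 588337/(622379/338528) = 588337*(338528/622379) = 199168547936/622379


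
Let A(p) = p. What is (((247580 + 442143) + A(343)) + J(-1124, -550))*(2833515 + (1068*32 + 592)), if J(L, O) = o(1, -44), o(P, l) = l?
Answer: 1979178372226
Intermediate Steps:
J(L, O) = -44
(((247580 + 442143) + A(343)) + J(-1124, -550))*(2833515 + (1068*32 + 592)) = (((247580 + 442143) + 343) - 44)*(2833515 + (1068*32 + 592)) = ((689723 + 343) - 44)*(2833515 + (34176 + 592)) = (690066 - 44)*(2833515 + 34768) = 690022*2868283 = 1979178372226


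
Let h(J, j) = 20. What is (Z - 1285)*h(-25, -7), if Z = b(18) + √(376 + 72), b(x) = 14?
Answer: -25420 + 160*√7 ≈ -24997.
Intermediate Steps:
Z = 14 + 8*√7 (Z = 14 + √(376 + 72) = 14 + √448 = 14 + 8*√7 ≈ 35.166)
(Z - 1285)*h(-25, -7) = ((14 + 8*√7) - 1285)*20 = (-1271 + 8*√7)*20 = -25420 + 160*√7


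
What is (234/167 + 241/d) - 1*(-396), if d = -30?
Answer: 1950733/5010 ≈ 389.37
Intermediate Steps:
(234/167 + 241/d) - 1*(-396) = (234/167 + 241/(-30)) - 1*(-396) = (234*(1/167) + 241*(-1/30)) + 396 = (234/167 - 241/30) + 396 = -33227/5010 + 396 = 1950733/5010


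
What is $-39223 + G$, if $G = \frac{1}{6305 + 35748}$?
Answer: $- \frac{1649444818}{42053} \approx -39223.0$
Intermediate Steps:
$G = \frac{1}{42053} \approx 2.378 \cdot 10^{-5}$
$-39223 + G = -39223 + \frac{1}{42053} = - \frac{1649444818}{42053}$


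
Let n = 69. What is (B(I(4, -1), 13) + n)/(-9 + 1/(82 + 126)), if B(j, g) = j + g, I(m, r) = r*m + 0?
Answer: -16224/1871 ≈ -8.6713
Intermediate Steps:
I(m, r) = m*r (I(m, r) = m*r + 0 = m*r)
B(j, g) = g + j
(B(I(4, -1), 13) + n)/(-9 + 1/(82 + 126)) = ((13 + 4*(-1)) + 69)/(-9 + 1/(82 + 126)) = ((13 - 4) + 69)/(-9 + 1/208) = (9 + 69)/(-9 + 1/208) = 78/(-1871/208) = 78*(-208/1871) = -16224/1871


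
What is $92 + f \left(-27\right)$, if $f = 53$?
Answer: $-1339$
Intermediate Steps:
$92 + f \left(-27\right) = 92 + 53 \left(-27\right) = 92 - 1431 = -1339$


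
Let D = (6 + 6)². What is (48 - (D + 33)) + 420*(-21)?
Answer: -8949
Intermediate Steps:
D = 144 (D = 12² = 144)
(48 - (D + 33)) + 420*(-21) = (48 - (144 + 33)) + 420*(-21) = (48 - 1*177) - 8820 = (48 - 177) - 8820 = -129 - 8820 = -8949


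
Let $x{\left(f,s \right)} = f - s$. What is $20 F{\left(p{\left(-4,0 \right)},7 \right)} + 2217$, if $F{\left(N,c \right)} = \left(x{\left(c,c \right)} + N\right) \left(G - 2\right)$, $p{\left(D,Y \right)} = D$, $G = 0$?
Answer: $2377$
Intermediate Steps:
$F{\left(N,c \right)} = - 2 N$ ($F{\left(N,c \right)} = \left(\left(c - c\right) + N\right) \left(0 - 2\right) = \left(0 + N\right) \left(-2\right) = N \left(-2\right) = - 2 N$)
$20 F{\left(p{\left(-4,0 \right)},7 \right)} + 2217 = 20 \left(\left(-2\right) \left(-4\right)\right) + 2217 = 20 \cdot 8 + 2217 = 160 + 2217 = 2377$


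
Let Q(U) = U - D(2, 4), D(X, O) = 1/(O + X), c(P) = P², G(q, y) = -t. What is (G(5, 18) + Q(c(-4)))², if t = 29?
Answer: 6241/36 ≈ 173.36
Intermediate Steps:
G(q, y) = -29 (G(q, y) = -1*29 = -29)
Q(U) = -⅙ + U (Q(U) = U - 1/(4 + 2) = U - 1/6 = U - 1*⅙ = U - ⅙ = -⅙ + U)
(G(5, 18) + Q(c(-4)))² = (-29 + (-⅙ + (-4)²))² = (-29 + (-⅙ + 16))² = (-29 + 95/6)² = (-79/6)² = 6241/36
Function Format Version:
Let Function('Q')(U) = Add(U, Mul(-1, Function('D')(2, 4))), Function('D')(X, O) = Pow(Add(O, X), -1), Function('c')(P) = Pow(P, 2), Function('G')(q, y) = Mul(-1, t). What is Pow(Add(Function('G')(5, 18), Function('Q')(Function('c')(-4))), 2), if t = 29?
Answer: Rational(6241, 36) ≈ 173.36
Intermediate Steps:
Function('G')(q, y) = -29 (Function('G')(q, y) = Mul(-1, 29) = -29)
Function('Q')(U) = Add(Rational(-1, 6), U) (Function('Q')(U) = Add(U, Mul(-1, Pow(Add(4, 2), -1))) = Add(U, Mul(-1, Pow(6, -1))) = Add(U, Mul(-1, Rational(1, 6))) = Add(U, Rational(-1, 6)) = Add(Rational(-1, 6), U))
Pow(Add(Function('G')(5, 18), Function('Q')(Function('c')(-4))), 2) = Pow(Add(-29, Add(Rational(-1, 6), Pow(-4, 2))), 2) = Pow(Add(-29, Add(Rational(-1, 6), 16)), 2) = Pow(Add(-29, Rational(95, 6)), 2) = Pow(Rational(-79, 6), 2) = Rational(6241, 36)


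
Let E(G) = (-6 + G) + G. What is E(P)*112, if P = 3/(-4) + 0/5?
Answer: -840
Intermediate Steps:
P = -3/4 (P = 3*(-1/4) + 0*(1/5) = -3/4 + 0 = -3/4 ≈ -0.75000)
E(G) = -6 + 2*G
E(P)*112 = (-6 + 2*(-3/4))*112 = (-6 - 3/2)*112 = -15/2*112 = -840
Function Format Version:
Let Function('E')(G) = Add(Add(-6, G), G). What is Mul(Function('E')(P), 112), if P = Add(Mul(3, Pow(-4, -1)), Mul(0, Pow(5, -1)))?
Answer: -840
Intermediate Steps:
P = Rational(-3, 4) (P = Add(Mul(3, Rational(-1, 4)), Mul(0, Rational(1, 5))) = Add(Rational(-3, 4), 0) = Rational(-3, 4) ≈ -0.75000)
Function('E')(G) = Add(-6, Mul(2, G))
Mul(Function('E')(P), 112) = Mul(Add(-6, Mul(2, Rational(-3, 4))), 112) = Mul(Add(-6, Rational(-3, 2)), 112) = Mul(Rational(-15, 2), 112) = -840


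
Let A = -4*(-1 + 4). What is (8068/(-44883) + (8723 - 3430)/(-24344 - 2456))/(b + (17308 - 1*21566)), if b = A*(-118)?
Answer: 6772957/51022994400 ≈ 0.00013274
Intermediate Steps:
A = -12 (A = -4*3 = -12)
b = 1416 (b = -12*(-118) = 1416)
(8068/(-44883) + (8723 - 3430)/(-24344 - 2456))/(b + (17308 - 1*21566)) = (8068/(-44883) + (8723 - 3430)/(-24344 - 2456))/(1416 + (17308 - 1*21566)) = (8068*(-1/44883) + 5293/(-26800))/(1416 + (17308 - 21566)) = (-8068/44883 + 5293*(-1/26800))/(1416 - 4258) = (-8068/44883 - 79/400)/(-2842) = -6772957/17953200*(-1/2842) = 6772957/51022994400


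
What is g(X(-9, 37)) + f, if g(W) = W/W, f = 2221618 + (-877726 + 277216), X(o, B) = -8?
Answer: 1621109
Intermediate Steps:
f = 1621108 (f = 2221618 - 600510 = 1621108)
g(W) = 1
g(X(-9, 37)) + f = 1 + 1621108 = 1621109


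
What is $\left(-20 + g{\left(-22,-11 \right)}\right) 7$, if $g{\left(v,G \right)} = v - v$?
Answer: $-140$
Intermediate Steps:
$g{\left(v,G \right)} = 0$
$\left(-20 + g{\left(-22,-11 \right)}\right) 7 = \left(-20 + 0\right) 7 = \left(-20\right) 7 = -140$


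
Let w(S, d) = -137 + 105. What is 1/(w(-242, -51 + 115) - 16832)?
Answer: -1/16864 ≈ -5.9298e-5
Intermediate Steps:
w(S, d) = -32
1/(w(-242, -51 + 115) - 16832) = 1/(-32 - 16832) = 1/(-16864) = -1/16864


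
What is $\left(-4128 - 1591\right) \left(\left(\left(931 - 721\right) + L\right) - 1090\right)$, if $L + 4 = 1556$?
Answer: $-3843168$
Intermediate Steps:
$L = 1552$ ($L = -4 + 1556 = 1552$)
$\left(-4128 - 1591\right) \left(\left(\left(931 - 721\right) + L\right) - 1090\right) = \left(-4128 - 1591\right) \left(\left(\left(931 - 721\right) + 1552\right) - 1090\right) = - 5719 \left(\left(210 + 1552\right) - 1090\right) = - 5719 \left(1762 - 1090\right) = \left(-5719\right) 672 = -3843168$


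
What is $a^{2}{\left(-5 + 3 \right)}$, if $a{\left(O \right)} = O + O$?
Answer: $16$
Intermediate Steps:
$a{\left(O \right)} = 2 O$
$a^{2}{\left(-5 + 3 \right)} = \left(2 \left(-5 + 3\right)\right)^{2} = \left(2 \left(-2\right)\right)^{2} = \left(-4\right)^{2} = 16$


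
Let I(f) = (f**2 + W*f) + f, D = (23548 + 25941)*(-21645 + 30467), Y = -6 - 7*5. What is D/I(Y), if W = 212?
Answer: -218295979/3526 ≈ -61910.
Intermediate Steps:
Y = -41 (Y = -6 - 35 = -41)
D = 436591958 (D = 49489*8822 = 436591958)
I(f) = f**2 + 213*f (I(f) = (f**2 + 212*f) + f = f**2 + 213*f)
D/I(Y) = 436591958/((-41*(213 - 41))) = 436591958/((-41*172)) = 436591958/(-7052) = 436591958*(-1/7052) = -218295979/3526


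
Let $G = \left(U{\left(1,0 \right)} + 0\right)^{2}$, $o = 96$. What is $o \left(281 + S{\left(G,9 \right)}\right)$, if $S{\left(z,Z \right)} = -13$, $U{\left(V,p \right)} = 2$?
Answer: $25728$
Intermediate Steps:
$G = 4$ ($G = \left(2 + 0\right)^{2} = 2^{2} = 4$)
$o \left(281 + S{\left(G,9 \right)}\right) = 96 \left(281 - 13\right) = 96 \cdot 268 = 25728$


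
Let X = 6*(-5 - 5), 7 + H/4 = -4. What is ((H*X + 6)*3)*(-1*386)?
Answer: -3064068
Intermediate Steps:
H = -44 (H = -28 + 4*(-4) = -28 - 16 = -44)
X = -60 (X = 6*(-10) = -60)
((H*X + 6)*3)*(-1*386) = ((-44*(-60) + 6)*3)*(-1*386) = ((2640 + 6)*3)*(-386) = (2646*3)*(-386) = 7938*(-386) = -3064068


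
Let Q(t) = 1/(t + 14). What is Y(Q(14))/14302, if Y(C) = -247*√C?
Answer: -247*√7/200228 ≈ -0.0032638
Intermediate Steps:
Q(t) = 1/(14 + t)
Y(Q(14))/14302 = -247/√(14 + 14)/14302 = -247*√7/14*(1/14302) = -247*√7/200228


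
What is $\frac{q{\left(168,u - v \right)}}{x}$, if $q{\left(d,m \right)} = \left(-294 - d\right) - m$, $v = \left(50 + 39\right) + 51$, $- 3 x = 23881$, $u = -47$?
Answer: $\frac{75}{2171} \approx 0.034546$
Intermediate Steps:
$x = - \frac{23881}{3}$ ($x = \left(- \frac{1}{3}\right) 23881 = - \frac{23881}{3} \approx -7960.3$)
$v = 140$ ($v = 89 + 51 = 140$)
$q{\left(d,m \right)} = -294 - d - m$
$\frac{q{\left(168,u - v \right)}}{x} = \frac{-294 - 168 - \left(-47 - 140\right)}{- \frac{23881}{3}} = \left(-294 - 168 - \left(-47 - 140\right)\right) \left(- \frac{3}{23881}\right) = \left(-294 - 168 - -187\right) \left(- \frac{3}{23881}\right) = \left(-294 - 168 + 187\right) \left(- \frac{3}{23881}\right) = \left(-275\right) \left(- \frac{3}{23881}\right) = \frac{75}{2171}$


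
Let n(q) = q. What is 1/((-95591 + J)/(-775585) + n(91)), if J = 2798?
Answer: 775585/70671028 ≈ 0.010975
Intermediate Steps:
1/((-95591 + J)/(-775585) + n(91)) = 1/((-95591 + 2798)/(-775585) + 91) = 1/(-92793*(-1/775585) + 91) = 1/(92793/775585 + 91) = 1/(70671028/775585) = 775585/70671028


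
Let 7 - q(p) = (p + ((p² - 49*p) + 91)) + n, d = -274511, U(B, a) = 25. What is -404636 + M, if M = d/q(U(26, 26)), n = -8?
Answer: -202187875/499 ≈ -4.0519e+5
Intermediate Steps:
q(p) = -76 - p² + 48*p (q(p) = 7 - ((p + ((p² - 49*p) + 91)) - 8) = 7 - ((p + (91 + p² - 49*p)) - 8) = 7 - ((91 + p² - 48*p) - 8) = 7 - (83 + p² - 48*p) = 7 + (-83 - p² + 48*p) = -76 - p² + 48*p)
M = -274511/499 (M = -274511/(-76 - 1*25² + 48*25) = -274511/(-76 - 1*625 + 1200) = -274511/(-76 - 625 + 1200) = -274511/499 ≈ -550.12)
-404636 + M = -404636 - 274511/499 = -202187875/499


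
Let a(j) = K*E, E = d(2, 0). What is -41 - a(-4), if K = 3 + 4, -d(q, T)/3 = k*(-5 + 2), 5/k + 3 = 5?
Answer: -397/2 ≈ -198.50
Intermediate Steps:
k = 5/2 (k = 5/(-3 + 5) = 5/2 ≈ 2.5000)
d(q, T) = 45/2 (d(q, T) = -15*(-5 + 2)/2 = -15*(-3)/2 = -3*(-15/2) = 45/2)
K = 7
E = 45/2 ≈ 22.500
a(j) = 315/2 (a(j) = 7*(45/2) = 315/2)
-41 - a(-4) = -41 - 1*315/2 = -41 - 315/2 = -397/2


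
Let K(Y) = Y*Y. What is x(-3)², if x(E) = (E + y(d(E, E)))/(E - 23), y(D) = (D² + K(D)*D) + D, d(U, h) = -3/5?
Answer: 46656/2640625 ≈ 0.017669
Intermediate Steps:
d(U, h) = -⅗ (d(U, h) = -3*⅕ = -⅗)
K(Y) = Y²
y(D) = D + D² + D³ (y(D) = (D² + D²*D) + D = (D² + D³) + D = D + D² + D³)
x(E) = (-57/125 + E)/(-23 + E) (x(E) = (E - 3*(1 - ⅗ + (-⅗)²)/5)/(E - 23) = (E - 3*(1 - ⅗ + 9/25)/5)/(-23 + E) = (E - ⅗*19/25)/(-23 + E) = (E - 57/125)/(-23 + E) = (-57/125 + E)/(-23 + E))
x(-3)² = ((-57/125 - 3)/(-23 - 3))² = (-432/125/(-26))² = (-1/26*(-432/125))² = (216/1625)² = 46656/2640625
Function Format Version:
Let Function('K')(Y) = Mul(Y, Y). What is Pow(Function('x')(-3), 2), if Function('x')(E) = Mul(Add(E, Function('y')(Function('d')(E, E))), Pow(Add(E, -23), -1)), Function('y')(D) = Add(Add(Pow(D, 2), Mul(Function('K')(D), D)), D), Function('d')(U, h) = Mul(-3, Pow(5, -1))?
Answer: Rational(46656, 2640625) ≈ 0.017669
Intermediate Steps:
Function('d')(U, h) = Rational(-3, 5) (Function('d')(U, h) = Mul(-3, Rational(1, 5)) = Rational(-3, 5))
Function('K')(Y) = Pow(Y, 2)
Function('y')(D) = Add(D, Pow(D, 2), Pow(D, 3)) (Function('y')(D) = Add(Add(Pow(D, 2), Mul(Pow(D, 2), D)), D) = Add(Add(Pow(D, 2), Pow(D, 3)), D) = Add(D, Pow(D, 2), Pow(D, 3)))
Function('x')(E) = Mul(Pow(Add(-23, E), -1), Add(Rational(-57, 125), E)) (Function('x')(E) = Mul(Add(E, Mul(Rational(-3, 5), Add(1, Rational(-3, 5), Pow(Rational(-3, 5), 2)))), Pow(Add(E, -23), -1)) = Mul(Add(E, Mul(Rational(-3, 5), Add(1, Rational(-3, 5), Rational(9, 25)))), Pow(Add(-23, E), -1)) = Mul(Add(E, Mul(Rational(-3, 5), Rational(19, 25))), Pow(Add(-23, E), -1)) = Mul(Add(E, Rational(-57, 125)), Pow(Add(-23, E), -1)) = Mul(Add(Rational(-57, 125), E), Pow(Add(-23, E), -1)) = Mul(Pow(Add(-23, E), -1), Add(Rational(-57, 125), E)))
Pow(Function('x')(-3), 2) = Pow(Mul(Pow(Add(-23, -3), -1), Add(Rational(-57, 125), -3)), 2) = Pow(Mul(Pow(-26, -1), Rational(-432, 125)), 2) = Pow(Mul(Rational(-1, 26), Rational(-432, 125)), 2) = Pow(Rational(216, 1625), 2) = Rational(46656, 2640625)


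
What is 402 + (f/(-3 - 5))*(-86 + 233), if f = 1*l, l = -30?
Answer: 3813/4 ≈ 953.25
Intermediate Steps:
f = -30 (f = 1*(-30) = -30)
402 + (f/(-3 - 5))*(-86 + 233) = 402 + (-30/(-3 - 5))*(-86 + 233) = 402 + (-30/(-8))*147 = 402 - 1/8*(-30)*147 = 402 + (15/4)*147 = 402 + 2205/4 = 3813/4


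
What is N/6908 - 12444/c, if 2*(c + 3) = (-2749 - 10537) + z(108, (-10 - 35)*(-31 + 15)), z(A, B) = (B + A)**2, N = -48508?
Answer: -2048966665/290262071 ≈ -7.0590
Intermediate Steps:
z(A, B) = (A + B)**2
c = 336146 (c = -3 + ((-2749 - 10537) + (108 + (-10 - 35)*(-31 + 15))**2)/2 = -3 + (-13286 + (108 - 45*(-16))**2)/2 = -3 + (-13286 + (108 + 720)**2)/2 = -3 + (-13286 + 828**2)/2 = -3 + (-13286 + 685584)/2 = -3 + (1/2)*672298 = -3 + 336149 = 336146)
N/6908 - 12444/c = -48508/6908 - 12444/336146 = -48508*1/6908 - 12444*1/336146 = -12127/1727 - 6222/168073 = -2048966665/290262071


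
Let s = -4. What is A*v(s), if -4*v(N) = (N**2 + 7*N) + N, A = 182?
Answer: 728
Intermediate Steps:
v(N) = -2*N - N**2/4 (v(N) = -((N**2 + 7*N) + N)/4 = -(N**2 + 8*N)/4 = -2*N - N**2/4)
A*v(s) = 182*(-1/4*(-4)*(8 - 4)) = 182*(-1/4*(-4)*4) = 182*4 = 728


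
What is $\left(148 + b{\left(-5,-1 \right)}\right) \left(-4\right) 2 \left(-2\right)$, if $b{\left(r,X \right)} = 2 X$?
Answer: $2336$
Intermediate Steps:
$\left(148 + b{\left(-5,-1 \right)}\right) \left(-4\right) 2 \left(-2\right) = \left(148 + 2 \left(-1\right)\right) \left(-4\right) 2 \left(-2\right) = \left(148 - 2\right) \left(\left(-8\right) \left(-2\right)\right) = 146 \cdot 16 = 2336$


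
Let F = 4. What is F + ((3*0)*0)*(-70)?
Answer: 4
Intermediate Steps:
F + ((3*0)*0)*(-70) = 4 + ((3*0)*0)*(-70) = 4 + (0*0)*(-70) = 4 + 0*(-70) = 4 + 0 = 4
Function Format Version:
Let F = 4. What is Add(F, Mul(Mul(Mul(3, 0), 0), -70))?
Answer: 4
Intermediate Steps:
Add(F, Mul(Mul(Mul(3, 0), 0), -70)) = Add(4, Mul(Mul(Mul(3, 0), 0), -70)) = Add(4, Mul(Mul(0, 0), -70)) = Add(4, Mul(0, -70)) = Add(4, 0) = 4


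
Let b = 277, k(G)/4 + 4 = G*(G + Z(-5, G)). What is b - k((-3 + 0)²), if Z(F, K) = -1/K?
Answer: -27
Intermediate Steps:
k(G) = -16 + 4*G*(G - 1/G) (k(G) = -16 + 4*(G*(G - 1/G)) = -16 + 4*G*(G - 1/G))
b - k((-3 + 0)²) = 277 - (-20 + 4*((-3 + 0)²)²) = 277 - (-20 + 4*((-3)²)²) = 277 - (-20 + 4*9²) = 277 - (-20 + 4*81) = 277 - (-20 + 324) = 277 - 1*304 = 277 - 304 = -27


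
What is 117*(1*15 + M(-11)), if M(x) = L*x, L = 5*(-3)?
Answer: 21060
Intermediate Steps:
L = -15
M(x) = -15*x
117*(1*15 + M(-11)) = 117*(1*15 - 15*(-11)) = 117*(15 + 165) = 117*180 = 21060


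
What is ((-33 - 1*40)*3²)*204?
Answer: -134028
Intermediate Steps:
((-33 - 1*40)*3²)*204 = ((-33 - 40)*9)*204 = -73*9*204 = -657*204 = -134028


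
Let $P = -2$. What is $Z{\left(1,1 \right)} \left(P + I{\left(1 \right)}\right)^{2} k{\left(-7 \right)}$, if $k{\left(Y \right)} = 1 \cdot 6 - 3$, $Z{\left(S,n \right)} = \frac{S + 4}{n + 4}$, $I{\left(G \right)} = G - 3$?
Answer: $48$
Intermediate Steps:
$I{\left(G \right)} = -3 + G$
$Z{\left(S,n \right)} = \frac{4 + S}{4 + n}$
$k{\left(Y \right)} = 3$ ($k{\left(Y \right)} = 6 - 3 = 3$)
$Z{\left(1,1 \right)} \left(P + I{\left(1 \right)}\right)^{2} k{\left(-7 \right)} = \frac{4 + 1}{4 + 1} \left(-2 + \left(-3 + 1\right)\right)^{2} \cdot 3 = \frac{1}{5} \cdot 5 \left(-2 - 2\right)^{2} \cdot 3 = \frac{1}{5} \cdot 5 \left(-4\right)^{2} \cdot 3 = 1 \cdot 16 \cdot 3 = 16 \cdot 3 = 48$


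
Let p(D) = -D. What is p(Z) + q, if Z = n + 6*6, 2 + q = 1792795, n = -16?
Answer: 1792773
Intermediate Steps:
q = 1792793 (q = -2 + 1792795 = 1792793)
Z = 20 (Z = -16 + 6*6 = -16 + 36 = 20)
p(Z) + q = -1*20 + 1792793 = -20 + 1792793 = 1792773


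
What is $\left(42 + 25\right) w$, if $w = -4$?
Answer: $-268$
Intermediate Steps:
$\left(42 + 25\right) w = \left(42 + 25\right) \left(-4\right) = 67 \left(-4\right) = -268$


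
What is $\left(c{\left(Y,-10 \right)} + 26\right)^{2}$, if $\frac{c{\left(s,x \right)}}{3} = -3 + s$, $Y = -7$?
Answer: $16$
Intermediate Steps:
$c{\left(s,x \right)} = -9 + 3 s$ ($c{\left(s,x \right)} = 3 \left(-3 + s\right) = -9 + 3 s$)
$\left(c{\left(Y,-10 \right)} + 26\right)^{2} = \left(\left(-9 + 3 \left(-7\right)\right) + 26\right)^{2} = \left(\left(-9 - 21\right) + 26\right)^{2} = \left(-30 + 26\right)^{2} = \left(-4\right)^{2} = 16$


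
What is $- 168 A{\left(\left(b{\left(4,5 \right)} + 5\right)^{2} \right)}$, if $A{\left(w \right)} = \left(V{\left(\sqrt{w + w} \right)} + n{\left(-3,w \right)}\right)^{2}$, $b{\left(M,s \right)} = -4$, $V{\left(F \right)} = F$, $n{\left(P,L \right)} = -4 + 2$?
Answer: $-1008 + 672 \sqrt{2} \approx -57.648$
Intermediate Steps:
$n{\left(P,L \right)} = -2$
$A{\left(w \right)} = \left(-2 + \sqrt{2} \sqrt{w}\right)^{2}$ ($A{\left(w \right)} = \left(\sqrt{w + w} - 2\right)^{2} = \left(\sqrt{2 w} - 2\right)^{2} = \left(\sqrt{2} \sqrt{w} - 2\right)^{2} = \left(-2 + \sqrt{2} \sqrt{w}\right)^{2}$)
$- 168 A{\left(\left(b{\left(4,5 \right)} + 5\right)^{2} \right)} = - 168 \left(-2 + \sqrt{2} \sqrt{\left(-4 + 5\right)^{2}}\right)^{2} = - 168 \left(-2 + \sqrt{2} \sqrt{1^{2}}\right)^{2} = - 168 \left(-2 + \sqrt{2} \sqrt{1}\right)^{2} = - 168 \left(-2 + \sqrt{2} \cdot 1\right)^{2} = - 168 \left(-2 + \sqrt{2}\right)^{2}$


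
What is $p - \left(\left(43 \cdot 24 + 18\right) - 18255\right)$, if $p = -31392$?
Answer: $-14187$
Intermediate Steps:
$p - \left(\left(43 \cdot 24 + 18\right) - 18255\right) = -31392 - \left(\left(43 \cdot 24 + 18\right) - 18255\right) = -31392 - \left(\left(1032 + 18\right) - 18255\right) = -31392 - \left(1050 - 18255\right) = -31392 - -17205 = -31392 + 17205 = -14187$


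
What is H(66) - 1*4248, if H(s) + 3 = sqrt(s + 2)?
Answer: -4251 + 2*sqrt(17) ≈ -4242.8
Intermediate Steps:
H(s) = -3 + sqrt(2 + s) (H(s) = -3 + sqrt(s + 2) = -3 + sqrt(2 + s))
H(66) - 1*4248 = (-3 + sqrt(2 + 66)) - 1*4248 = (-3 + sqrt(68)) - 4248 = (-3 + 2*sqrt(17)) - 4248 = -4251 + 2*sqrt(17)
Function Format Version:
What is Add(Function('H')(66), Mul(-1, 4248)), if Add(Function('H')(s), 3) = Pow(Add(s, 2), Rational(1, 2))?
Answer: Add(-4251, Mul(2, Pow(17, Rational(1, 2)))) ≈ -4242.8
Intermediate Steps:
Function('H')(s) = Add(-3, Pow(Add(2, s), Rational(1, 2))) (Function('H')(s) = Add(-3, Pow(Add(s, 2), Rational(1, 2))) = Add(-3, Pow(Add(2, s), Rational(1, 2))))
Add(Function('H')(66), Mul(-1, 4248)) = Add(Add(-3, Pow(Add(2, 66), Rational(1, 2))), Mul(-1, 4248)) = Add(Add(-3, Pow(68, Rational(1, 2))), -4248) = Add(Add(-3, Mul(2, Pow(17, Rational(1, 2)))), -4248) = Add(-4251, Mul(2, Pow(17, Rational(1, 2))))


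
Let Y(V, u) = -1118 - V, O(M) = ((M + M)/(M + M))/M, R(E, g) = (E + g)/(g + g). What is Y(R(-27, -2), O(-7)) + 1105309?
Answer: 4416735/4 ≈ 1.1042e+6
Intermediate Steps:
R(E, g) = (E + g)/(2*g) (R(E, g) = (E + g)/((2*g)) = (E + g)*(1/(2*g)) = (E + g)/(2*g))
O(M) = 1/M (O(M) = ((2*M)/((2*M)))/M = ((2*M)*(1/(2*M)))/M = 1/M)
Y(R(-27, -2), O(-7)) + 1105309 = (-1118 - (-27 - 2)/(2*(-2))) + 1105309 = (-1118 - (-1)*(-29)/(2*2)) + 1105309 = (-1118 - 1*29/4) + 1105309 = (-1118 - 29/4) + 1105309 = -4501/4 + 1105309 = 4416735/4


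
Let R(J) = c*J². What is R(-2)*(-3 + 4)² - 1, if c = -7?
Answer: -29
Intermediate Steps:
R(J) = -7*J²
R(-2)*(-3 + 4)² - 1 = (-7*(-2)²)*(-3 + 4)² - 1 = -7*4*1² - 1 = -28*1 - 1 = -28 - 1 = -29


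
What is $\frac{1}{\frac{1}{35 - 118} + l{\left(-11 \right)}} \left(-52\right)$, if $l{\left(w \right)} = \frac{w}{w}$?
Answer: $- \frac{2158}{41} \approx -52.634$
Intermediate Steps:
$l{\left(w \right)} = 1$
$\frac{1}{\frac{1}{35 - 118} + l{\left(-11 \right)}} \left(-52\right) = \frac{1}{\frac{1}{35 - 118} + 1} \left(-52\right) = \frac{1}{\frac{1}{-83} + 1} \left(-52\right) = \frac{1}{- \frac{1}{83} + 1} \left(-52\right) = \frac{1}{\frac{82}{83}} \left(-52\right) = \frac{83}{82} \left(-52\right) = - \frac{2158}{41}$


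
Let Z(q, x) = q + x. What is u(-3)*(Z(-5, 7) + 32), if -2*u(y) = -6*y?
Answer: -306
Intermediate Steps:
u(y) = 3*y (u(y) = -(-1)*6*y/2 = -(-3)*y = 3*y)
u(-3)*(Z(-5, 7) + 32) = (3*(-3))*((-5 + 7) + 32) = -9*(2 + 32) = -9*34 = -306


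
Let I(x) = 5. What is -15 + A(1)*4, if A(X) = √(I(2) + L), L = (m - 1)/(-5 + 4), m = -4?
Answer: -15 + 4*√10 ≈ -2.3509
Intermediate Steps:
L = 5 (L = (-4 - 1)/(-5 + 4) = -5/(-1) = -5*(-1) = 5)
A(X) = √10 (A(X) = √(5 + 5) = √10)
-15 + A(1)*4 = -15 + √10*4 = -15 + 4*√10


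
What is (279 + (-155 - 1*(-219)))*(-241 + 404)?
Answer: 55909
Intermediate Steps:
(279 + (-155 - 1*(-219)))*(-241 + 404) = (279 + (-155 + 219))*163 = (279 + 64)*163 = 343*163 = 55909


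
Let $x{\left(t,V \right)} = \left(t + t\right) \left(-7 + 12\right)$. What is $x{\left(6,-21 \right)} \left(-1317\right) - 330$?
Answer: $-79350$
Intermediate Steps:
$x{\left(t,V \right)} = 10 t$ ($x{\left(t,V \right)} = 2 t 5 = 10 t$)
$x{\left(6,-21 \right)} \left(-1317\right) - 330 = 10 \cdot 6 \left(-1317\right) - 330 = 60 \left(-1317\right) - 330 = -79020 - 330 = -79350$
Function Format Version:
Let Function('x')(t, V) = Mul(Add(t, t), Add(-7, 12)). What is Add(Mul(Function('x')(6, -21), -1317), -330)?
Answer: -79350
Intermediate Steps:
Function('x')(t, V) = Mul(10, t) (Function('x')(t, V) = Mul(Mul(2, t), 5) = Mul(10, t))
Add(Mul(Function('x')(6, -21), -1317), -330) = Add(Mul(Mul(10, 6), -1317), -330) = Add(Mul(60, -1317), -330) = Add(-79020, -330) = -79350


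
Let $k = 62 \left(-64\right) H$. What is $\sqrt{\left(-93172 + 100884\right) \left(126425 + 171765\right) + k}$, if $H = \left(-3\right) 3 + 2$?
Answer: $72 \sqrt{443609} \approx 47955.0$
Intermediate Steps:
$H = -7$ ($H = -9 + 2 = -7$)
$k = 27776$ ($k = 62 \left(-64\right) \left(-7\right) = \left(-3968\right) \left(-7\right) = 27776$)
$\sqrt{\left(-93172 + 100884\right) \left(126425 + 171765\right) + k} = \sqrt{\left(-93172 + 100884\right) \left(126425 + 171765\right) + 27776} = \sqrt{7712 \cdot 298190 + 27776} = \sqrt{2299641280 + 27776} = \sqrt{2299669056} = 72 \sqrt{443609}$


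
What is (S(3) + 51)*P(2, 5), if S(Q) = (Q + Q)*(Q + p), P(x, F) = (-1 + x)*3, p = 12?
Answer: 423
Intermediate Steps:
P(x, F) = -3 + 3*x
S(Q) = 2*Q*(12 + Q) (S(Q) = (Q + Q)*(Q + 12) = (2*Q)*(12 + Q) = 2*Q*(12 + Q))
(S(3) + 51)*P(2, 5) = (2*3*(12 + 3) + 51)*(-3 + 3*2) = (2*3*15 + 51)*(-3 + 6) = (90 + 51)*3 = 141*3 = 423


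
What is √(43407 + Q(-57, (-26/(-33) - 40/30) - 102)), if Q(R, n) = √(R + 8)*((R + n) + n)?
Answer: √(5252247 - 221991*I)/11 ≈ 208.39 - 4.4019*I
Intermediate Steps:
Q(R, n) = √(8 + R)*(R + 2*n)
√(43407 + Q(-57, (-26/(-33) - 40/30) - 102)) = √(43407 + √(8 - 57)*(-57 + 2*((-26/(-33) - 40/30) - 102))) = √(43407 + √(-49)*(-57 + 2*((-26*(-1/33) - 40*1/30) - 102))) = √(43407 + (7*I)*(-57 + 2*((26/33 - 4/3) - 102))) = √(43407 + (7*I)*(-57 + 2*(-6/11 - 102))) = √(43407 + (7*I)*(-57 + 2*(-1128/11))) = √(43407 + (7*I)*(-57 - 2256/11)) = √(43407 + (7*I)*(-2883/11)) = √(43407 - 20181*I/11)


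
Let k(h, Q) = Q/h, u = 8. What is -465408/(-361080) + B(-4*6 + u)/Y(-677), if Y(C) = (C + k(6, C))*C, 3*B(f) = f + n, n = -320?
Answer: 2962157216/2298519935 ≈ 1.2887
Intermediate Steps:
B(f) = -320/3 + f/3 (B(f) = (f - 320)/3 = (-320 + f)/3 = -320/3 + f/3)
Y(C) = 7*C²/6 (Y(C) = (C + C/6)*C = (7*C/6)*C = 7*C²/6)
-465408/(-361080) + B(-4*6 + u)/Y(-677) = -465408/(-361080) + (-320/3 + (-4*6 + 8)/3)/(((7/6)*(-677)²)) = -465408*(-1/361080) + (-320/3 + (-24 + 8)/3)/(((7/6)*458329)) = 6464/5015 + (-320/3 + (⅓)*(-16))/(3208303/6) = 6464/5015 + (-320/3 - 16/3)*(6/3208303) = 6464/5015 - 112*6/3208303 = 6464/5015 - 96/458329 = 2962157216/2298519935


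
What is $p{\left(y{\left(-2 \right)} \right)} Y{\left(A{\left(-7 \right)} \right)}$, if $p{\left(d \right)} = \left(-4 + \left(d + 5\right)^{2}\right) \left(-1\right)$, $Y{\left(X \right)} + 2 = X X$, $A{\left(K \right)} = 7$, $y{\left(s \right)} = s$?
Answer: $-235$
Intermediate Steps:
$Y{\left(X \right)} = -2 + X^{2}$ ($Y{\left(X \right)} = -2 + X X = -2 + X^{2}$)
$p{\left(d \right)} = 4 - \left(5 + d\right)^{2}$ ($p{\left(d \right)} = \left(-4 + \left(5 + d\right)^{2}\right) \left(-1\right) = 4 - \left(5 + d\right)^{2}$)
$p{\left(y{\left(-2 \right)} \right)} Y{\left(A{\left(-7 \right)} \right)} = \left(4 - \left(5 - 2\right)^{2}\right) \left(-2 + 7^{2}\right) = \left(4 - 3^{2}\right) \left(-2 + 49\right) = \left(4 - 9\right) 47 = \left(-5\right) 47 = -235$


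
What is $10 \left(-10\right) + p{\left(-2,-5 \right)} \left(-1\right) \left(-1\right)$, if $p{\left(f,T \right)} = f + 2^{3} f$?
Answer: $-118$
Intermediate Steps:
$p{\left(f,T \right)} = 9 f$ ($p{\left(f,T \right)} = f + 8 f = 9 f$)
$10 \left(-10\right) + p{\left(-2,-5 \right)} \left(-1\right) \left(-1\right) = 10 \left(-10\right) + 9 \left(-2\right) \left(-1\right) \left(-1\right) = -100 + \left(-18\right) \left(-1\right) \left(-1\right) = -100 + 18 \left(-1\right) = -100 - 18 = -118$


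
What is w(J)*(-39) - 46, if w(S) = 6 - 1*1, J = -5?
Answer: -241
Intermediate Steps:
w(S) = 5 (w(S) = 6 - 1 = 5)
w(J)*(-39) - 46 = 5*(-39) - 46 = -195 - 46 = -241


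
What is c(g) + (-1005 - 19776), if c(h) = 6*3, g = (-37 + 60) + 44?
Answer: -20763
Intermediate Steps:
g = 67 (g = 23 + 44 = 67)
c(h) = 18
c(g) + (-1005 - 19776) = 18 + (-1005 - 19776) = 18 - 20781 = -20763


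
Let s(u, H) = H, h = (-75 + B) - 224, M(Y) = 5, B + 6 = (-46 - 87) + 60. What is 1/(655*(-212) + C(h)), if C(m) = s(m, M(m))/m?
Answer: -378/52489085 ≈ -7.2015e-6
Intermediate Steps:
B = -79 (B = -6 + ((-46 - 87) + 60) = -6 + (-133 + 60) = -6 - 73 = -79)
h = -378 (h = (-75 - 79) - 224 = -154 - 224 = -378)
C(m) = 5/m
1/(655*(-212) + C(h)) = 1/(655*(-212) + 5/(-378)) = 1/(-138860 + 5*(-1/378)) = 1/(-138860 - 5/378) = 1/(-52489085/378) = -378/52489085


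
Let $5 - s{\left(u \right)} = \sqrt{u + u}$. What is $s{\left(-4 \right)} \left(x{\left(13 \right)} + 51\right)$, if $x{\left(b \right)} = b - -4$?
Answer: $340 - 136 i \sqrt{2} \approx 340.0 - 192.33 i$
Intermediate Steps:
$s{\left(u \right)} = 5 - \sqrt{2} \sqrt{u}$ ($s{\left(u \right)} = 5 - \sqrt{u + u} = 5 - \sqrt{2 u} = 5 - \sqrt{2} \sqrt{u}$)
$x{\left(b \right)} = 4 + b$ ($x{\left(b \right)} = b + 4 = 4 + b$)
$s{\left(-4 \right)} \left(x{\left(13 \right)} + 51\right) = \left(5 - \sqrt{2} \sqrt{-4}\right) \left(\left(4 + 13\right) + 51\right) = \left(5 - \sqrt{2} \cdot 2 i\right) \left(17 + 51\right) = \left(5 - 2 i \sqrt{2}\right) 68 = 340 - 136 i \sqrt{2}$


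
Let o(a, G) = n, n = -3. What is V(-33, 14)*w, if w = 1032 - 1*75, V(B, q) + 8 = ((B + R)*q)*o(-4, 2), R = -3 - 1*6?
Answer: 1680492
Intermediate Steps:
o(a, G) = -3
R = -9 (R = -3 - 6 = -9)
V(B, q) = -8 - 3*q*(-9 + B) (V(B, q) = -8 + ((B - 9)*q)*(-3) = -8 + ((-9 + B)*q)*(-3) = -8 + (q*(-9 + B))*(-3) = -8 - 3*q*(-9 + B))
w = 957 (w = 1032 - 75 = 957)
V(-33, 14)*w = (-8 + 27*14 - 3*(-33)*14)*957 = (-8 + 378 + 1386)*957 = 1756*957 = 1680492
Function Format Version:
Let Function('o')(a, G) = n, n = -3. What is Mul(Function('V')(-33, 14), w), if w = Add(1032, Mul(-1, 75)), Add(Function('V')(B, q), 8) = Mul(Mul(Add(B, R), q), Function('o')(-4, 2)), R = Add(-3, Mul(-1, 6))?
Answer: 1680492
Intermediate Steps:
Function('o')(a, G) = -3
R = -9 (R = Add(-3, -6) = -9)
Function('V')(B, q) = Add(-8, Mul(-3, q, Add(-9, B))) (Function('V')(B, q) = Add(-8, Mul(Mul(Add(B, -9), q), -3)) = Add(-8, Mul(Mul(Add(-9, B), q), -3)) = Add(-8, Mul(Mul(q, Add(-9, B)), -3)) = Add(-8, Mul(-3, q, Add(-9, B))))
w = 957 (w = Add(1032, -75) = 957)
Mul(Function('V')(-33, 14), w) = Mul(Add(-8, Mul(27, 14), Mul(-3, -33, 14)), 957) = Mul(Add(-8, 378, 1386), 957) = Mul(1756, 957) = 1680492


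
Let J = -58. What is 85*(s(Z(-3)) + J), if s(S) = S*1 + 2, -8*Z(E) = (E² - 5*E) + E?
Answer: -39865/8 ≈ -4983.1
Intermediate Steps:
Z(E) = E/2 - E²/8 (Z(E) = -((E² - 5*E) + E)/8 = -(E² - 4*E)/8 = E/2 - E²/8)
s(S) = 2 + S (s(S) = S + 2 = 2 + S)
85*(s(Z(-3)) + J) = 85*((2 + (⅛)*(-3)*(4 - 1*(-3))) - 58) = 85*((2 + (⅛)*(-3)*(4 + 3)) - 58) = 85*((2 + (⅛)*(-3)*7) - 58) = 85*((2 - 21/8) - 58) = 85*(-5/8 - 58) = 85*(-469/8) = -39865/8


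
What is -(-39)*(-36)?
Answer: -1404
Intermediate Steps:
-(-39)*(-36) = -1*1404 = -1404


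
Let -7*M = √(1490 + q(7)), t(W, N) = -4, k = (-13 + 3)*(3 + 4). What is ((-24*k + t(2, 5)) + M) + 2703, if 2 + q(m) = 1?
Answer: 4379 - √1489/7 ≈ 4373.5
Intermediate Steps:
k = -70 (k = -10*7 = -70)
q(m) = -1 (q(m) = -2 + 1 = -1)
M = -√1489/7 (M = -√(1490 - 1)/7 = -√1489/7 ≈ -5.5125)
((-24*k + t(2, 5)) + M) + 2703 = ((-24*(-70) - 4) - √1489/7) + 2703 = ((1680 - 4) - √1489/7) + 2703 = (1676 - √1489/7) + 2703 = 4379 - √1489/7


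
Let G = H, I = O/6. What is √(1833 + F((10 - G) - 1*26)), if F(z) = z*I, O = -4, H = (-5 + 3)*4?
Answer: √16545/3 ≈ 42.876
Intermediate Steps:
H = -8 (H = -2*4 = -8)
I = -⅔ (I = -4/6 = -4*⅙ = -⅔ ≈ -0.66667)
G = -8
F(z) = -2*z/3 (F(z) = z*(-⅔) = -2*z/3)
√(1833 + F((10 - G) - 1*26)) = √(1833 - 2*((10 - 1*(-8)) - 1*26)/3) = √(1833 - 2*((10 + 8) - 26)/3) = √(1833 - 2*(18 - 26)/3) = √(1833 - ⅔*(-8)) = √(1833 + 16/3) = √(5515/3) = √16545/3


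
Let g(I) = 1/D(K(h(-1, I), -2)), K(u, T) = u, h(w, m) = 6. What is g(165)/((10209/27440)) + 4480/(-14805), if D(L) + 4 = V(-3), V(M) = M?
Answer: -988304/1439469 ≈ -0.68657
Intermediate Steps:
D(L) = -7 (D(L) = -4 - 3 = -7)
g(I) = -⅐ (g(I) = 1/(-7) = -⅐)
g(165)/((10209/27440)) + 4480/(-14805) = -1/(7*(10209/27440)) + 4480/(-14805) = -1/(7*(10209*(1/27440))) + 4480*(-1/14805) = -1/(7*10209/27440) - 128/423 = -⅐*27440/10209 - 128/423 = -3920/10209 - 128/423 = -988304/1439469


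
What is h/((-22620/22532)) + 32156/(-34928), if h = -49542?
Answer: 812264843469/16459820 ≈ 49348.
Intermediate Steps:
h/((-22620/22532)) + 32156/(-34928) = -49542/((-22620/22532)) + 32156/(-34928) = -49542/((-22620*1/22532)) + 32156*(-1/34928) = -49542/(-5655/5633) - 8039/8732 = -49542*(-5633/5655) - 8039/8732 = 93023362/1885 - 8039/8732 = 812264843469/16459820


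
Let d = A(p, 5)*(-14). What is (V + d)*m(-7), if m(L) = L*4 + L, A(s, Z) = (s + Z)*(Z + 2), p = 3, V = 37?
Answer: 26145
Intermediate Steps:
A(s, Z) = (2 + Z)*(Z + s) (A(s, Z) = (Z + s)*(2 + Z) = (2 + Z)*(Z + s))
d = -784 (d = (5² + 2*5 + 2*3 + 5*3)*(-14) = (25 + 10 + 6 + 15)*(-14) = 56*(-14) = -784)
m(L) = 5*L (m(L) = 4*L + L = 5*L)
(V + d)*m(-7) = (37 - 784)*(5*(-7)) = -747*(-35) = 26145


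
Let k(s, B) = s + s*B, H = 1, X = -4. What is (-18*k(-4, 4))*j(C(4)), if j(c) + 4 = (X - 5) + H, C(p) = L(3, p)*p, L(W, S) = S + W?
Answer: -4320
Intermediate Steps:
C(p) = p*(3 + p) (C(p) = (p + 3)*p = (3 + p)*p = p*(3 + p))
j(c) = -12 (j(c) = -4 + ((-4 - 5) + 1) = -4 + (-9 + 1) = -4 - 8 = -12)
k(s, B) = s + B*s
(-18*k(-4, 4))*j(C(4)) = -(-72)*(1 + 4)*(-12) = -(-72)*5*(-12) = -18*(-20)*(-12) = 360*(-12) = -4320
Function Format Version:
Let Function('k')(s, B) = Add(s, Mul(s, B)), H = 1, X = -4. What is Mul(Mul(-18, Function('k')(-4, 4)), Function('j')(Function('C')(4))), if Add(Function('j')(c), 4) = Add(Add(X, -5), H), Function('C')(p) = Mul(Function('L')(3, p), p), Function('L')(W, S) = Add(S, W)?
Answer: -4320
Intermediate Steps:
Function('C')(p) = Mul(p, Add(3, p)) (Function('C')(p) = Mul(Add(p, 3), p) = Mul(Add(3, p), p) = Mul(p, Add(3, p)))
Function('j')(c) = -12 (Function('j')(c) = Add(-4, Add(Add(-4, -5), 1)) = Add(-4, Add(-9, 1)) = Add(-4, -8) = -12)
Function('k')(s, B) = Add(s, Mul(B, s))
Mul(Mul(-18, Function('k')(-4, 4)), Function('j')(Function('C')(4))) = Mul(Mul(-18, Mul(-4, Add(1, 4))), -12) = Mul(Mul(-18, Mul(-4, 5)), -12) = Mul(Mul(-18, -20), -12) = Mul(360, -12) = -4320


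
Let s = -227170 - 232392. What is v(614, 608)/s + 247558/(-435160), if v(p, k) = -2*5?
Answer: -28440974499/49995749980 ≈ -0.56887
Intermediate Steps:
s = -459562
v(p, k) = -10
v(614, 608)/s + 247558/(-435160) = -10/(-459562) + 247558/(-435160) = -10*(-1/459562) + 247558*(-1/435160) = 5/229781 - 123779/217580 = -28440974499/49995749980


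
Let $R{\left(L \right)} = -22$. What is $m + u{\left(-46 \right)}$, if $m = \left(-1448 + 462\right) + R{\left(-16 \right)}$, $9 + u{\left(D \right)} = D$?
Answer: $-1063$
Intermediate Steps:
$u{\left(D \right)} = -9 + D$
$m = -1008$ ($m = \left(-1448 + 462\right) - 22 = -986 - 22 = -1008$)
$m + u{\left(-46 \right)} = -1008 - 55 = -1063$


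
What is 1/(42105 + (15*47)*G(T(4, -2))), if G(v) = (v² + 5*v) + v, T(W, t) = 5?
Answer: 1/80880 ≈ 1.2364e-5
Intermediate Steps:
G(v) = v² + 6*v
1/(42105 + (15*47)*G(T(4, -2))) = 1/(42105 + (15*47)*(5*(6 + 5))) = 1/(42105 + 705*(5*11)) = 1/(42105 + 705*55) = 1/(42105 + 38775) = 1/80880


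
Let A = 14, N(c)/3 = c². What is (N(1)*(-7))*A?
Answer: -294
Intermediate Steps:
N(c) = 3*c²
(N(1)*(-7))*A = ((3*1²)*(-7))*14 = ((3*1)*(-7))*14 = (3*(-7))*14 = -21*14 = -294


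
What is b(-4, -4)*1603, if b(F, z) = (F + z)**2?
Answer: 102592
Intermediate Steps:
b(-4, -4)*1603 = (-4 - 4)**2*1603 = (-8)**2*1603 = 64*1603 = 102592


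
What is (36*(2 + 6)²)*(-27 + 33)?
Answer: 13824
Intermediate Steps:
(36*(2 + 6)²)*(-27 + 33) = (36*8²)*6 = (36*64)*6 = 2304*6 = 13824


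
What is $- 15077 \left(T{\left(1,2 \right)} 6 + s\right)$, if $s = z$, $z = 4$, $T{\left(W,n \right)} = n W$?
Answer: $-241232$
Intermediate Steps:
$T{\left(W,n \right)} = W n$
$s = 4$
$- 15077 \left(T{\left(1,2 \right)} 6 + s\right) = - 15077 \left(1 \cdot 2 \cdot 6 + 4\right) = - 15077 \left(2 \cdot 6 + 4\right) = - 15077 \left(12 + 4\right) = \left(-15077\right) 16 = -241232$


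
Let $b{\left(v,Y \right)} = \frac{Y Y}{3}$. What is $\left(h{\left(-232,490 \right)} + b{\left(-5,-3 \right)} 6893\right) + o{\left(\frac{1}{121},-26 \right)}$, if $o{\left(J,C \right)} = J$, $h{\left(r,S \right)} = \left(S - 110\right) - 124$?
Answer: $\frac{2533136}{121} \approx 20935.0$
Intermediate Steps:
$b{\left(v,Y \right)} = \frac{Y^{2}}{3}$ ($b{\left(v,Y \right)} = Y^{2} \cdot \frac{1}{3} = \frac{Y^{2}}{3}$)
$h{\left(r,S \right)} = -234 + S$ ($h{\left(r,S \right)} = \left(-110 + S\right) - 124 = -234 + S$)
$\left(h{\left(-232,490 \right)} + b{\left(-5,-3 \right)} 6893\right) + o{\left(\frac{1}{121},-26 \right)} = \left(\left(-234 + 490\right) + \frac{\left(-3\right)^{2}}{3} \cdot 6893\right) + \frac{1}{121} = \left(256 + \frac{1}{3} \cdot 9 \cdot 6893\right) + \frac{1}{121} = \left(256 + 3 \cdot 6893\right) + \frac{1}{121} = \left(256 + 20679\right) + \frac{1}{121} = 20935 + \frac{1}{121} = \frac{2533136}{121}$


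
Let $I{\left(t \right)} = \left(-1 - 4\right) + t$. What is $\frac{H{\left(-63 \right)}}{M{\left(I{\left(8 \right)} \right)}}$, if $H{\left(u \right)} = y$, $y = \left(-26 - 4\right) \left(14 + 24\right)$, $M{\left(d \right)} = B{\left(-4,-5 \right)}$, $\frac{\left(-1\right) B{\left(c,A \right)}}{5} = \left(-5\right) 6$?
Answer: $- \frac{38}{5} \approx -7.6$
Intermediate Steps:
$B{\left(c,A \right)} = 150$ ($B{\left(c,A \right)} = - 5 \left(\left(-5\right) 6\right) = \left(-5\right) \left(-30\right) = 150$)
$I{\left(t \right)} = -5 + t$
$M{\left(d \right)} = 150$
$y = -1140$ ($y = \left(-30\right) 38 = -1140$)
$H{\left(u \right)} = -1140$
$\frac{H{\left(-63 \right)}}{M{\left(I{\left(8 \right)} \right)}} = - \frac{1140}{150} = \left(-1140\right) \frac{1}{150} = - \frac{38}{5}$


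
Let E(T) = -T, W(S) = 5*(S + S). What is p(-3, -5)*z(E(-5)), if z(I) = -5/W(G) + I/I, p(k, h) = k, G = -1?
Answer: -9/2 ≈ -4.5000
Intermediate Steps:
W(S) = 10*S (W(S) = 5*(2*S) = 10*S)
z(I) = 3/2 (z(I) = -5/(10*(-1)) + I/I = -5/(-10) + 1 = -5*(-⅒) + 1 = ½ + 1 = 3/2)
p(-3, -5)*z(E(-5)) = -3*3/2 = -9/2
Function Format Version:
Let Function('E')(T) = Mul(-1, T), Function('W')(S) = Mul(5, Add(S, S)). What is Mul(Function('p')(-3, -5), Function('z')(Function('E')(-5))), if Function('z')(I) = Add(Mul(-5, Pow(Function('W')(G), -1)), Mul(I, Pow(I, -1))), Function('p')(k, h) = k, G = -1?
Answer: Rational(-9, 2) ≈ -4.5000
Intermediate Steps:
Function('W')(S) = Mul(10, S) (Function('W')(S) = Mul(5, Mul(2, S)) = Mul(10, S))
Function('z')(I) = Rational(3, 2) (Function('z')(I) = Add(Mul(-5, Pow(Mul(10, -1), -1)), Mul(I, Pow(I, -1))) = Add(Mul(-5, Pow(-10, -1)), 1) = Add(Mul(-5, Rational(-1, 10)), 1) = Add(Rational(1, 2), 1) = Rational(3, 2))
Mul(Function('p')(-3, -5), Function('z')(Function('E')(-5))) = Mul(-3, Rational(3, 2)) = Rational(-9, 2)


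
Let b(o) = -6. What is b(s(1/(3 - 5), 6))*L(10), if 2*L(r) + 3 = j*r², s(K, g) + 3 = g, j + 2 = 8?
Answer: -1791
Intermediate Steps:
j = 6 (j = -2 + 8 = 6)
s(K, g) = -3 + g
L(r) = -3/2 + 3*r² (L(r) = -3/2 + (6*r²)/2 = -3/2 + 3*r²)
b(s(1/(3 - 5), 6))*L(10) = -6*(-3/2 + 3*10²) = -6*(-3/2 + 3*100) = -6*(-3/2 + 300) = -6*597/2 = -1791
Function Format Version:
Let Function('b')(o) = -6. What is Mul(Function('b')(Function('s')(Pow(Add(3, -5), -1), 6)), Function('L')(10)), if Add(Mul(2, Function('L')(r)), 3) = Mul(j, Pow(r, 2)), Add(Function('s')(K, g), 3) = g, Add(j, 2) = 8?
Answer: -1791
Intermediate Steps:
j = 6 (j = Add(-2, 8) = 6)
Function('s')(K, g) = Add(-3, g)
Function('L')(r) = Add(Rational(-3, 2), Mul(3, Pow(r, 2))) (Function('L')(r) = Add(Rational(-3, 2), Mul(Rational(1, 2), Mul(6, Pow(r, 2)))) = Add(Rational(-3, 2), Mul(3, Pow(r, 2))))
Mul(Function('b')(Function('s')(Pow(Add(3, -5), -1), 6)), Function('L')(10)) = Mul(-6, Add(Rational(-3, 2), Mul(3, Pow(10, 2)))) = Mul(-6, Add(Rational(-3, 2), Mul(3, 100))) = Mul(-6, Add(Rational(-3, 2), 300)) = Mul(-6, Rational(597, 2)) = -1791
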